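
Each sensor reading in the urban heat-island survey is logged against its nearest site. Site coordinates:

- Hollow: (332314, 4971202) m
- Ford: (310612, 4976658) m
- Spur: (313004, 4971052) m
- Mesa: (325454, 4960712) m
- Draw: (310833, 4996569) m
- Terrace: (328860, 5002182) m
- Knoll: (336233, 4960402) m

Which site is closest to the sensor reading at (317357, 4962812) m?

Mesa

Squared distances to each site:
Hollow: 294103949.000; Ford: 237206741.000; Spur: 86846209.000; Mesa: 69971409.000; Draw: 1182097625.000; Terrace: 1682315909.000; Knoll: 362111476.000.
Minimum at Mesa.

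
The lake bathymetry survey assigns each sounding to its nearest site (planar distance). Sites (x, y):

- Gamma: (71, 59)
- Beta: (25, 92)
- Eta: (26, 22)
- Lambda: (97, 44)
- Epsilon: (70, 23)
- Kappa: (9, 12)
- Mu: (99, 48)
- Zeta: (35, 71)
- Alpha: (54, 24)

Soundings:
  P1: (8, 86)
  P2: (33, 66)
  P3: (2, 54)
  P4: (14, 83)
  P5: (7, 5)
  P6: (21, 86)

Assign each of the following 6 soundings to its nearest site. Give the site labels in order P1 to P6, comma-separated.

Beta, Zeta, Zeta, Beta, Kappa, Beta

P1 → Beta (d²=325.00)
P2 → Zeta (d²=29.00)
P3 → Zeta (d²=1378.00)
P4 → Beta (d²=202.00)
P5 → Kappa (d²=53.00)
P6 → Beta (d²=52.00)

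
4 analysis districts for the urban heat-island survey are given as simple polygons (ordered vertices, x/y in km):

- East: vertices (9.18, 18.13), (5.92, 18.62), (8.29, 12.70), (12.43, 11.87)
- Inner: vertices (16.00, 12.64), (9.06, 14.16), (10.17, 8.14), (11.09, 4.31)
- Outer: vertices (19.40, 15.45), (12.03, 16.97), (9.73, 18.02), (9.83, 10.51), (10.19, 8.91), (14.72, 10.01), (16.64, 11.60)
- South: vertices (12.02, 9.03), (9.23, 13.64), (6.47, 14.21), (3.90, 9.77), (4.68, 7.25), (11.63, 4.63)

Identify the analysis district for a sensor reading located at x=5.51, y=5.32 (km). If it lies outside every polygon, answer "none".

Cast a ray rightward from (5.51, 5.32). For each polygon, the edges (by vertex number in listed order) whose endpoints lie on opposite sides of y = 5.32, where each meets that height, and whether that is right or left of the point:
East: no edge straddles that height → 0 crossings.
Inner: 3–4 at x≈10.847 (right), 4–1 at x≈11.685 (right) → 2 crossings.
Outer: no edge straddles that height → 0 crossings.
South: 5–6 at x≈9.800 (right), 6–1 at x≈11.691 (right) → 2 crossings.
All counts are even, so the point lies outside every listed polygon.

none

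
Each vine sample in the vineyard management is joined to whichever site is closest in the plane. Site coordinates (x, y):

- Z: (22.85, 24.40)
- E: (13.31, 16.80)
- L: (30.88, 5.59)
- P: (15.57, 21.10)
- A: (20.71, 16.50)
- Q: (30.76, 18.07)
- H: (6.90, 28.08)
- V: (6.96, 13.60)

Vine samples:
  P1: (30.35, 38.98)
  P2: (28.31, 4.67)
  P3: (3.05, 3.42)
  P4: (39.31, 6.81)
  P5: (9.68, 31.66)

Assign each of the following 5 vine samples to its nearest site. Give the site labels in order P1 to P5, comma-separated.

P1 → Z (d²=268.83)
P2 → L (d²=7.45)
P3 → V (d²=118.92)
P4 → L (d²=72.55)
P5 → H (d²=20.54)

Z, L, V, L, H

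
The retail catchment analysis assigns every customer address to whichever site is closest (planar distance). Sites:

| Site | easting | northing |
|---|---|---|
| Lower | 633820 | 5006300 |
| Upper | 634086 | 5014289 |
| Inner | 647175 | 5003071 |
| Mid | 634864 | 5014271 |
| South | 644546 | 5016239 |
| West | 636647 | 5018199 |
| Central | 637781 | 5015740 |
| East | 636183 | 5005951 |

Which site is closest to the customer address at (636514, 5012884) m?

Mid

Squared distances to each site:
Lower: 50606692.000; Upper: 7869209.000; Inner: 209951890.000; Mid: 4646269.000; South: 75769049.000; West: 28266914.000; Central: 9762025.000; East: 48176050.000.
Minimum at Mid.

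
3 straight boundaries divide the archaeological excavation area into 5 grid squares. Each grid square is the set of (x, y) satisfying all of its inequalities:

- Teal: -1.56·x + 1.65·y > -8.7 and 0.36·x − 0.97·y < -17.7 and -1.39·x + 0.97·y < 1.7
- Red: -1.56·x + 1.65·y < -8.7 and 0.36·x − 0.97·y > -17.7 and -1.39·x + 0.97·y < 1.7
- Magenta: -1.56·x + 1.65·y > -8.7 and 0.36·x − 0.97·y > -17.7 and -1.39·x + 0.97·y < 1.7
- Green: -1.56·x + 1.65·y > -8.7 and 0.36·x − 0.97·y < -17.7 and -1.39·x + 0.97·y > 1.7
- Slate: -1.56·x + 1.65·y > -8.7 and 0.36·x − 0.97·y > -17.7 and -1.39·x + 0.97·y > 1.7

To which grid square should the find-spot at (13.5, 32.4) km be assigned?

-1.56·13.5 + 1.65·32.4 = 32.400, which is > -8.7
0.36·13.5 − 0.97·32.4 = -26.568, which is < -17.7
-1.39·13.5 + 0.97·32.4 = 12.663, which is > 1.7
This sign pattern matches Green.

Green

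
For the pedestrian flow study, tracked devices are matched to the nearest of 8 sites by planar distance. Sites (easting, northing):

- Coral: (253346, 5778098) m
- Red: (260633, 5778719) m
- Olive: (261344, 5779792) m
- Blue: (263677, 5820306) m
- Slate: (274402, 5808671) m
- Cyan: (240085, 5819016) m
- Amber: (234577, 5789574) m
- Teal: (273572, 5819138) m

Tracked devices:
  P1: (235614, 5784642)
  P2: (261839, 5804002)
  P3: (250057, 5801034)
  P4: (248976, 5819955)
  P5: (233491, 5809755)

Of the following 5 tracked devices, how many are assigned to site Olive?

P1 → Amber
P2 → Slate
P3 → Amber
P4 → Cyan
P5 → Cyan
0 of the 5 go to Olive.

0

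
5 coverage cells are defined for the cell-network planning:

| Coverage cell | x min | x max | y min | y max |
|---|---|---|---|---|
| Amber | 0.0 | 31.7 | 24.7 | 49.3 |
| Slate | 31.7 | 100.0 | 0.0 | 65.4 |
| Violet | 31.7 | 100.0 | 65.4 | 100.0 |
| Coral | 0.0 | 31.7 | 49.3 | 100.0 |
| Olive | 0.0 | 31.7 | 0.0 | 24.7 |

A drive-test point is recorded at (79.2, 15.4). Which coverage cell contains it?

The point has x = 79.2 and y = 15.4.
Only Slate satisfies 31.7 ≤ x ≤ 100.0 and 0.0 ≤ y ≤ 65.4.

Slate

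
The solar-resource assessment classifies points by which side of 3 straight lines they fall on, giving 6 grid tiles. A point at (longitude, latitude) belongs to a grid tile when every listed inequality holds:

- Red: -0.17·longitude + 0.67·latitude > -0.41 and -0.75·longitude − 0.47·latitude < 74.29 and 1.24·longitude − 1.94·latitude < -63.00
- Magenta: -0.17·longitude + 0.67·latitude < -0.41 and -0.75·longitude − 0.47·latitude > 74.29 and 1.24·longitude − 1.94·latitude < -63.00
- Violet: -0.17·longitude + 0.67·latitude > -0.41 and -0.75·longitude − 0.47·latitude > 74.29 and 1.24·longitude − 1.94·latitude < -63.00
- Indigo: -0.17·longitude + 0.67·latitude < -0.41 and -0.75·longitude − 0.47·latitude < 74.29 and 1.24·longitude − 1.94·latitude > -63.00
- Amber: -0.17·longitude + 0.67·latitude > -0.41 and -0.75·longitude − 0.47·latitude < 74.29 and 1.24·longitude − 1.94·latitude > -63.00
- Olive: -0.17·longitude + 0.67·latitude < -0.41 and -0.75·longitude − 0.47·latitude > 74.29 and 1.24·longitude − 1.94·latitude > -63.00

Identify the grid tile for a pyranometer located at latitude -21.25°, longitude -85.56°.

-0.17·-85.56 + 0.67·-21.25 = 0.308, which is > -0.41
-0.75·-85.56 − 0.47·-21.25 = 74.157, which is < 74.29
1.24·-85.56 − 1.94·-21.25 = -64.869, which is < -63.00
This sign pattern matches Red.

Red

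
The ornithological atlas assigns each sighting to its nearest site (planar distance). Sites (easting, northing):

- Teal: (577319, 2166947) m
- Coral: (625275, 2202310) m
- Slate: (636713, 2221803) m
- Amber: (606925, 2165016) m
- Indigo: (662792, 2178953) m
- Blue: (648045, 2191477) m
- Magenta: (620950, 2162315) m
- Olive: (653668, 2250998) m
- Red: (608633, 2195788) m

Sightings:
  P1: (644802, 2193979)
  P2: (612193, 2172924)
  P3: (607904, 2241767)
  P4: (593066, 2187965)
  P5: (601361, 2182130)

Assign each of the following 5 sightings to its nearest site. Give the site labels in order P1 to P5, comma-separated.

P1 → Blue (d²=16777053.00)
P2 → Amber (d²=90288288.00)
P3 → Slate (d²=1228519777.00)
P4 → Red (d²=303530818.00)
P5 → Red (d²=239422948.00)

Blue, Amber, Slate, Red, Red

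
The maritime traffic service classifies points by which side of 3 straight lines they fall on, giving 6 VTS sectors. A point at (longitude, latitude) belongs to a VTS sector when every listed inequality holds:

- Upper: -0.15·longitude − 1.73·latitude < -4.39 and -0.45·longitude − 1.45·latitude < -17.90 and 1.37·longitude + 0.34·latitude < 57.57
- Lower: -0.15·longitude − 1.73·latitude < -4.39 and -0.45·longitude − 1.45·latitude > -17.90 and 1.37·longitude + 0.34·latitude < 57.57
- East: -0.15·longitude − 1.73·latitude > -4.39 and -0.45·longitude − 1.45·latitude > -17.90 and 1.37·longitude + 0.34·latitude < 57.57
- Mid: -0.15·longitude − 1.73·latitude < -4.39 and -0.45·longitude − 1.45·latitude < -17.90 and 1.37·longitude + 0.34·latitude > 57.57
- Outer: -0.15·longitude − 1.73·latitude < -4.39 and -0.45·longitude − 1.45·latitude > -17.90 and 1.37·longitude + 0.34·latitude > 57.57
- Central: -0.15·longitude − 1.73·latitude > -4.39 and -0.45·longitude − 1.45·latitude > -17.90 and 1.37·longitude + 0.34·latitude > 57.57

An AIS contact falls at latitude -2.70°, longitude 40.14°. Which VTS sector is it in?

East

-0.15·40.14 − 1.73·-2.70 = -1.350, which is > -4.39
-0.45·40.14 − 1.45·-2.70 = -14.148, which is > -17.90
1.37·40.14 + 0.34·-2.70 = 54.074, which is < 57.57
This sign pattern matches East.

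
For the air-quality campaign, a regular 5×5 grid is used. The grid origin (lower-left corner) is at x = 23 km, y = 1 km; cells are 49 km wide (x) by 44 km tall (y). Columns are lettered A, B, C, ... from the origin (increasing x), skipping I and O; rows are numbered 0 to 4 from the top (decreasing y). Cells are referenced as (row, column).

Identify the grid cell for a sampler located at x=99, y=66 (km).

(3, B)

Column index: ⌊(99 − 23) / 49⌋ = ⌊1.551⌋ = 1 → column B
Row offset from origin: ⌊(66 − 1) / 44⌋ = ⌊1.477⌋ = 1 → row 3 (counted from top)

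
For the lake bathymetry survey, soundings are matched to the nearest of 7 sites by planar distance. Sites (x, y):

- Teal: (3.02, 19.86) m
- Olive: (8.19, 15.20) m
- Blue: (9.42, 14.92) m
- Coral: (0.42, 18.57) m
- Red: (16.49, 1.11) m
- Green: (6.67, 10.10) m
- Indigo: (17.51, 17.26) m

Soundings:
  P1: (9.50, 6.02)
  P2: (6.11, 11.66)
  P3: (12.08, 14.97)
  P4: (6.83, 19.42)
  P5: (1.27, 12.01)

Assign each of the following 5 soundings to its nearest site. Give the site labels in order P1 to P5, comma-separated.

P1 → Green (d²=24.66)
P2 → Green (d²=2.75)
P3 → Blue (d²=7.08)
P4 → Teal (d²=14.71)
P5 → Green (d²=32.81)

Green, Green, Blue, Teal, Green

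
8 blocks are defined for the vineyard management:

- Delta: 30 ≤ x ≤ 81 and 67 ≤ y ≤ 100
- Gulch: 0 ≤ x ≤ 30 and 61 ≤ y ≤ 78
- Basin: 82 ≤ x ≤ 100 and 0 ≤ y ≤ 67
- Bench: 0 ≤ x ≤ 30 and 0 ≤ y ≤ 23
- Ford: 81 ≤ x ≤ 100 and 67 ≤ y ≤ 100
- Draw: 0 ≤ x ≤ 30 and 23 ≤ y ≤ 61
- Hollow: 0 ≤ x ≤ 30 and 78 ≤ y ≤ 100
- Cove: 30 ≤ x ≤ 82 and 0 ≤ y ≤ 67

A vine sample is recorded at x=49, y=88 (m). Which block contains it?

Delta

The point has x = 49 and y = 88.
Only Delta satisfies 30 ≤ x ≤ 81 and 67 ≤ y ≤ 100.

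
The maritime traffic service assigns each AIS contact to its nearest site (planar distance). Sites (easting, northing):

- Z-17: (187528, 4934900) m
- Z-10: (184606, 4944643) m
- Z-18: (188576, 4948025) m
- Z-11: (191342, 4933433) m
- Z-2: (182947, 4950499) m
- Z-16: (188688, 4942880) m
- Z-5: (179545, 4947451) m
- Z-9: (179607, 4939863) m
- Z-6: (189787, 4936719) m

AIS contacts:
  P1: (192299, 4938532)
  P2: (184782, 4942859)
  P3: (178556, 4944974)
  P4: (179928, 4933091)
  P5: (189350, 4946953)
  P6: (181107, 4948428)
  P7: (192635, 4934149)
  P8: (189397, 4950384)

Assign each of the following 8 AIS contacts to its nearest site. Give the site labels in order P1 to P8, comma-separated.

Z-6, Z-10, Z-5, Z-9, Z-18, Z-5, Z-11, Z-18

P1 → Z-6 (d²=9597113.00)
P2 → Z-10 (d²=3213632.00)
P3 → Z-5 (d²=7113650.00)
P4 → Z-9 (d²=45963025.00)
P5 → Z-18 (d²=1748260.00)
P6 → Z-5 (d²=3394373.00)
P7 → Z-11 (d²=2184505.00)
P8 → Z-18 (d²=6238922.00)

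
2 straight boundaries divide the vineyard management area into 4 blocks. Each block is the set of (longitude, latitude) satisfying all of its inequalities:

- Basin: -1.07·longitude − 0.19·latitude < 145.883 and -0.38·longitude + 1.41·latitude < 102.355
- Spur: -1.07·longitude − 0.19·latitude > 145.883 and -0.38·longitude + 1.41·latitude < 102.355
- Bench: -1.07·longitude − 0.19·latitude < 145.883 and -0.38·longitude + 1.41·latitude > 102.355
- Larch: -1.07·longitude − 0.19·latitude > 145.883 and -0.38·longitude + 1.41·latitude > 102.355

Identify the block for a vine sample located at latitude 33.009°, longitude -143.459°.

Spur

-1.07·-143.459 − 0.19·33.009 = 147.229, which is > 145.883
-0.38·-143.459 + 1.41·33.009 = 101.057, which is < 102.355
This sign pattern matches Spur.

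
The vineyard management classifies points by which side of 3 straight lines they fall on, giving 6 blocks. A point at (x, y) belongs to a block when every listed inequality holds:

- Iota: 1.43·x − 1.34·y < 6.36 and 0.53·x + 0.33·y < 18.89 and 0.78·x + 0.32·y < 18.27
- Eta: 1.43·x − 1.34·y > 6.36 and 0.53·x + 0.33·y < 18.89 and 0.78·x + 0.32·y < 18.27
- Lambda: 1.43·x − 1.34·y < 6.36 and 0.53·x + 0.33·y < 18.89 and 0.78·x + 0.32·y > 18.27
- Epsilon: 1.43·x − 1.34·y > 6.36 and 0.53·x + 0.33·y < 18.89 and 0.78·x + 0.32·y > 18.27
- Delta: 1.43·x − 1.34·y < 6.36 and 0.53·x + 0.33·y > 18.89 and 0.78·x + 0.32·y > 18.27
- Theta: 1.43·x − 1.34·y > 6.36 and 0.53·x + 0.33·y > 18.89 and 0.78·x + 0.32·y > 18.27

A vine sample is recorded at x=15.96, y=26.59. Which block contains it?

Lambda

1.43·15.96 − 1.34·26.59 = -12.808, which is < 6.36
0.53·15.96 + 0.33·26.59 = 17.233, which is < 18.89
0.78·15.96 + 0.32·26.59 = 20.958, which is > 18.27
This sign pattern matches Lambda.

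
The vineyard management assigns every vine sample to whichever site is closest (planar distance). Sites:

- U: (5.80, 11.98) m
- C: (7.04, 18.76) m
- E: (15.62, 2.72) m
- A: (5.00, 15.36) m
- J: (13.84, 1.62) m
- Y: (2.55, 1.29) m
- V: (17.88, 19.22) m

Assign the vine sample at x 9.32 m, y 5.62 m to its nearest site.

J

Squared distances to each site:
U: 52.840; C: 177.858; E: 48.100; A: 113.530; J: 36.430; Y: 64.582; V: 258.234.
Minimum at J.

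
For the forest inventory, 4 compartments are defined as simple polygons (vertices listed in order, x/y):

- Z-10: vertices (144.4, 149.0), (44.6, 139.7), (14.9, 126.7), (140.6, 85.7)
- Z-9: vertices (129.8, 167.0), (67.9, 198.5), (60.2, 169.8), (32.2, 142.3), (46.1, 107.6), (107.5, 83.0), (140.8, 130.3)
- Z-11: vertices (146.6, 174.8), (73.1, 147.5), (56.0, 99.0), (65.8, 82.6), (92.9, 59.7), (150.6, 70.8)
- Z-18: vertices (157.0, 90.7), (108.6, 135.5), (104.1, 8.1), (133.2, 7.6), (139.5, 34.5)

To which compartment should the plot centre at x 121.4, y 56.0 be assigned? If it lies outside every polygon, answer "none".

Z-18

Cast a ray rightward from (121.4, 56.0). For each polygon, the edges (by vertex number in listed order) whose endpoints lie on opposite sides of y = 56.0, where each meets that height, and whether that is right or left of the point:
Z-10: no edge straddles that height → 0 crossings.
Z-9: no edge straddles that height → 0 crossings.
Z-11: no edge straddles that height → 0 crossings.
Z-18: 2–3 at x≈105.79 (left), 5–1 at x≈146.19 (right) → 1 crossing.
Only Z-18 has an odd count, so the point is inside Z-18.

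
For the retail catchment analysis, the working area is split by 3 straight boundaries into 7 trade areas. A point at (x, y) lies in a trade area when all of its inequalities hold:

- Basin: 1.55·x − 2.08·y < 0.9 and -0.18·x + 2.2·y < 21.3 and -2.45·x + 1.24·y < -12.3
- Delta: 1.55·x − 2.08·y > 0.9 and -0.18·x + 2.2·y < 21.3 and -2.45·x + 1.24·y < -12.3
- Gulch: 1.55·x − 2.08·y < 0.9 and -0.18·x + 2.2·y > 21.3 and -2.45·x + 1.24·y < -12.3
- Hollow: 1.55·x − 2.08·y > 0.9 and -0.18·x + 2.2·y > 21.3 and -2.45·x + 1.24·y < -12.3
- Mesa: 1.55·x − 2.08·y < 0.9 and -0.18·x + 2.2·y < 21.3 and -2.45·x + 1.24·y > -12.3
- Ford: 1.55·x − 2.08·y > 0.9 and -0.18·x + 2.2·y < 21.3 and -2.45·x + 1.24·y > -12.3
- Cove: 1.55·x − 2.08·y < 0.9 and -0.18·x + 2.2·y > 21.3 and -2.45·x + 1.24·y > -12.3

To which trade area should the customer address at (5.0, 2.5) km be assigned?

Ford

1.55·5.0 − 2.08·2.5 = 2.550, which is > 0.9
-0.18·5.0 + 2.2·2.5 = 4.600, which is < 21.3
-2.45·5.0 + 1.24·2.5 = -9.150, which is > -12.3
This sign pattern matches Ford.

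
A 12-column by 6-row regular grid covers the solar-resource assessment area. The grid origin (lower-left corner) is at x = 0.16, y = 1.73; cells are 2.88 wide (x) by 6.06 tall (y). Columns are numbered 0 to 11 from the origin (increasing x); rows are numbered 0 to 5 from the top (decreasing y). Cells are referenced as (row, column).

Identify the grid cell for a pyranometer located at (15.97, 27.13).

(1, 5)

Column index: ⌊(15.97 − 0.16) / 2.88⌋ = ⌊5.490⌋ = 5
Row offset from origin: ⌊(27.13 − 1.73) / 6.06⌋ = ⌊4.191⌋ = 4 → row 1 (counted from top)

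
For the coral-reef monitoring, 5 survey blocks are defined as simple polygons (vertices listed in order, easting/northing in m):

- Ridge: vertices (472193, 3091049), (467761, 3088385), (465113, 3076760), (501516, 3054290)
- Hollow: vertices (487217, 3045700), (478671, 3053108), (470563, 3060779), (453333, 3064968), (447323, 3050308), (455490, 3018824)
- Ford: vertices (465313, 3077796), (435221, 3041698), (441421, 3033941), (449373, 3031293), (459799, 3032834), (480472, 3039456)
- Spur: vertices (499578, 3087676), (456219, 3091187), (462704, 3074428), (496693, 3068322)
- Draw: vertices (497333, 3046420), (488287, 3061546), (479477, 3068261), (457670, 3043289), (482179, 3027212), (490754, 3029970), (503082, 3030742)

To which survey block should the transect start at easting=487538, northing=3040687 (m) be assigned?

Cast a ray rightward from (487538, 3040687). For each polygon, the edges (by vertex number in listed order) whose endpoints lie on opposite sides of northing = 3040687, where each meets that height, and whether that is right or left of the point:
Ridge: no edge straddles that height → 0 crossings.
Hollow: 5–6 at easting≈449818.7 (left), 6–1 at easting≈481299.2 (left) → 0 crossings.
Ford: 2–3 at easting≈436029.1 (left), 6–1 at easting≈479985.3 (left) → 0 crossings.
Spur: no edge straddles that height → 0 crossings.
Draw: 4–5 at easting≈461636.7 (left), 7–1 at easting≈499435.2 (right) → 1 crossing.
Only Draw has an odd count, so the point is inside Draw.

Draw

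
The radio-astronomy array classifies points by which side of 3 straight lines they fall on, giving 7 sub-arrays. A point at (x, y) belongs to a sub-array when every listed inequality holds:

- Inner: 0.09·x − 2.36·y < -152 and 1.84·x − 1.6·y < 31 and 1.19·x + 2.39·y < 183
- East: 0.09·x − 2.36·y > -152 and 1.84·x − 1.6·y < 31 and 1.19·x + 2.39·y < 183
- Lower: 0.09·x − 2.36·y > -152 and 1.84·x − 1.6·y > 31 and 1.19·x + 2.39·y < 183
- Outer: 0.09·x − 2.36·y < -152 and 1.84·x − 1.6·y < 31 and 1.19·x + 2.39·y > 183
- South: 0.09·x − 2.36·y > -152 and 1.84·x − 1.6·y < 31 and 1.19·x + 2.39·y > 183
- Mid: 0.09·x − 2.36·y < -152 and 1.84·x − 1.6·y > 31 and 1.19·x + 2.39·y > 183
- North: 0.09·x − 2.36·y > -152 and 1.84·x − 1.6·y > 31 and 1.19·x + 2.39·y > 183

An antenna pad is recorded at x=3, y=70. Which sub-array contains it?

Inner

0.09·3 − 2.36·70 = -164.930, which is < -152
1.84·3 − 1.6·70 = -106.480, which is < 31
1.19·3 + 2.39·70 = 170.870, which is < 183
This sign pattern matches Inner.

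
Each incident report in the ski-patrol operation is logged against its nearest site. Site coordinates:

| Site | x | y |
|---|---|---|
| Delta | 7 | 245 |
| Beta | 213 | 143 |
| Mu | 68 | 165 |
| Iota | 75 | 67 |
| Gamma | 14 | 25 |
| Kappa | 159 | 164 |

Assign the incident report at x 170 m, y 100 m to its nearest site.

Squared distances to each site:
Delta: 47594.000; Beta: 3698.000; Mu: 14629.000; Iota: 10114.000; Gamma: 29961.000; Kappa: 4217.000.
Minimum at Beta.

Beta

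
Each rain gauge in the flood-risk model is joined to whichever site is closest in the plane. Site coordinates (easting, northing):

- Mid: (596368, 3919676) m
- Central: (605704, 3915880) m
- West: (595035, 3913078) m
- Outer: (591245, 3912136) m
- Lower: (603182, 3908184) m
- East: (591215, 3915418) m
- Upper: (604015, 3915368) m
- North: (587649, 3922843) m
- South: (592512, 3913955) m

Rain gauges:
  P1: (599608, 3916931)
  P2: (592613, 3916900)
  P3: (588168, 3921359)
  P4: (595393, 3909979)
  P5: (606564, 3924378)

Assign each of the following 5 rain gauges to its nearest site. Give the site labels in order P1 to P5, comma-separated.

Mid, East, North, West, Central

P1 → Mid (d²=18032625.00)
P2 → East (d²=4150728.00)
P3 → North (d²=2471617.00)
P4 → West (d²=9731965.00)
P5 → Central (d²=72955604.00)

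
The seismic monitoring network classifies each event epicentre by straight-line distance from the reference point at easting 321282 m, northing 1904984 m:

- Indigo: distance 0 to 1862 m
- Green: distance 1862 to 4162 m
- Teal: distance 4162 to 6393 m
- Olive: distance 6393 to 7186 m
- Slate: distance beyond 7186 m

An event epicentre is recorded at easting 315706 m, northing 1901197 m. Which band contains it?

Olive

Distance = √((315706−321282)² + (1901197−1904984)²) = √(31091776.000 + 14341369.000) = 6740.411 m.
6393 ≤ 6740.411 < 7186 → Olive.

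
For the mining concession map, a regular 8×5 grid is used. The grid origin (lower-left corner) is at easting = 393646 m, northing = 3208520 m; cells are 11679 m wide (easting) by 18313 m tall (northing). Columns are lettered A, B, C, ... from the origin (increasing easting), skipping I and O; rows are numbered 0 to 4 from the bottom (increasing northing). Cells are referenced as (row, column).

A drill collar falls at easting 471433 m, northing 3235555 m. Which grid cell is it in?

(1, G)

Column index: ⌊(471433 − 393646) / 11679⌋ = ⌊6.660⌋ = 6 → column G
Row offset from origin: ⌊(3235555 − 3208520) / 18313⌋ = ⌊1.476⌋ = 1 → row 1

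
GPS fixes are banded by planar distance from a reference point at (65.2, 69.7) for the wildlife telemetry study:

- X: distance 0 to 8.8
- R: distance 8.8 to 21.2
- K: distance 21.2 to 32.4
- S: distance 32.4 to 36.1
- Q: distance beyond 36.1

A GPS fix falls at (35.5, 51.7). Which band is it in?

S

Distance = √((35.5−65.2)² + (51.7−69.7)²) = √(882.090 + 324.000) = 34.729.
32.4 ≤ 34.729 < 36.1 → S.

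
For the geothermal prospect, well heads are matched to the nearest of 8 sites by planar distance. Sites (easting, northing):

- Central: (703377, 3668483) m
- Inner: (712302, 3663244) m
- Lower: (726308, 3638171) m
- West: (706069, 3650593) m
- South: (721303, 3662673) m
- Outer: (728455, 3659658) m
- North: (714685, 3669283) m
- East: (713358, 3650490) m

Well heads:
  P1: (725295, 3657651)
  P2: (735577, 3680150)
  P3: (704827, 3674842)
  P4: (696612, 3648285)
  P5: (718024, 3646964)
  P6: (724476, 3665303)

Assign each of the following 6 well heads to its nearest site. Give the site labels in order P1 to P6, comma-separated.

Outer, Outer, Central, West, East, South

P1 → Outer (d²=14013649.00)
P2 → Outer (d²=470644948.00)
P3 → Central (d²=42539381.00)
P4 → West (d²=94761713.00)
P5 → East (d²=34204232.00)
P6 → South (d²=16984829.00)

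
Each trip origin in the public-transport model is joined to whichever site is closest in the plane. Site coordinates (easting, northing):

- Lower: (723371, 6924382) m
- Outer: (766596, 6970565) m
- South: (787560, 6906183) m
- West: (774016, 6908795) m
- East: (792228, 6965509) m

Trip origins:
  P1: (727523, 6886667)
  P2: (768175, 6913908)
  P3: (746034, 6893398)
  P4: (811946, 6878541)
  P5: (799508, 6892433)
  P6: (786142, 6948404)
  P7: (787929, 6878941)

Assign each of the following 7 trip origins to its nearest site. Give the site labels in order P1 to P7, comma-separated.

Lower, West, West, South, South, East, South

P1 → Lower (d²=1439660329.00)
P2 → West (d²=60260050.00)
P3 → West (d²=1020059933.00)
P4 → South (d²=1358757160.00)
P5 → South (d²=331817204.00)
P6 → East (d²=329620421.00)
P7 → South (d²=742262725.00)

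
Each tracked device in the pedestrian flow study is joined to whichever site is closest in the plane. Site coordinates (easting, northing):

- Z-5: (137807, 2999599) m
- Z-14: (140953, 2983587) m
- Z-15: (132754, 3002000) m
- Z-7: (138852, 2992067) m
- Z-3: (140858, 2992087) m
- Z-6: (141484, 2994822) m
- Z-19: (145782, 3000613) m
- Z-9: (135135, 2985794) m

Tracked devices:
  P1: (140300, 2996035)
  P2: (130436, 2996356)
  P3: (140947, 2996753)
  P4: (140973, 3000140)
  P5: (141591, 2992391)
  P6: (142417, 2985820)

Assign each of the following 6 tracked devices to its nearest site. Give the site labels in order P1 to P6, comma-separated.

P1 → Z-6 (d²=2873225.00)
P2 → Z-15 (d²=37227860.00)
P3 → Z-6 (d²=4017130.00)
P4 → Z-5 (d²=10316237.00)
P5 → Z-3 (d²=629705.00)
P6 → Z-14 (d²=7129585.00)

Z-6, Z-15, Z-6, Z-5, Z-3, Z-14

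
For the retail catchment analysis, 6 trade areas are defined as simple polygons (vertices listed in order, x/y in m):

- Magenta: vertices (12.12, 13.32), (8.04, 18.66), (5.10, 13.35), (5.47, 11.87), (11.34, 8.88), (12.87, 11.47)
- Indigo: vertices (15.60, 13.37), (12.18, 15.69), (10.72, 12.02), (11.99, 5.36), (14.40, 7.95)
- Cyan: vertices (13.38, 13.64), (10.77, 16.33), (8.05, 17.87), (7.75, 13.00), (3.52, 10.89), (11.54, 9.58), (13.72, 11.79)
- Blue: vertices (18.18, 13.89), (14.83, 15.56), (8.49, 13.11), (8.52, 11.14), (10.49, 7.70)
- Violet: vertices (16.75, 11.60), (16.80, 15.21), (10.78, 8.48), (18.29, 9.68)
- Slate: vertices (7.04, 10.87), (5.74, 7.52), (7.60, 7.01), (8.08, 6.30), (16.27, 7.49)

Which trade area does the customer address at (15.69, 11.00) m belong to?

Violet

Cast a ray rightward from (15.69, 11.00). For each polygon, the edges (by vertex number in listed order) whose endpoints lie on opposite sides of y = 11.00, where each meets that height, and whether that is right or left of the point:
Magenta: 4–5 at x≈7.178 (left), 5–6 at x≈12.592 (left) → 0 crossings.
Indigo: 3–4 at x≈10.915 (left), 5–1 at x≈15.075 (left) → 0 crossings.
Cyan: 4–5 at x≈3.741 (left), 6–7 at x≈12.941 (left) → 0 crossings.
Blue: 4–5 at x≈8.600 (left), 5–1 at x≈14.590 (left) → 0 crossings.
Violet: 2–3 at x≈13.034 (left), 4–1 at x≈17.231 (right) → 1 crossing.
Slate: no edge straddles that height → 0 crossings.
Only Violet has an odd count, so the point is inside Violet.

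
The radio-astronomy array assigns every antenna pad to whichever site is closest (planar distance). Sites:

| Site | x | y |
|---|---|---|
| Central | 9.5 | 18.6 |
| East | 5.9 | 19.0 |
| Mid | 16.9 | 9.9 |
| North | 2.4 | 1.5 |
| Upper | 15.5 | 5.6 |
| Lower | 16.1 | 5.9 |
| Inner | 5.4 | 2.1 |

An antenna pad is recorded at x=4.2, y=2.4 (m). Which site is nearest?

Squared distances to each site:
Central: 290.530; East: 278.450; Mid: 217.540; North: 4.050; Upper: 137.930; Lower: 153.860; Inner: 1.530.
Minimum at Inner.

Inner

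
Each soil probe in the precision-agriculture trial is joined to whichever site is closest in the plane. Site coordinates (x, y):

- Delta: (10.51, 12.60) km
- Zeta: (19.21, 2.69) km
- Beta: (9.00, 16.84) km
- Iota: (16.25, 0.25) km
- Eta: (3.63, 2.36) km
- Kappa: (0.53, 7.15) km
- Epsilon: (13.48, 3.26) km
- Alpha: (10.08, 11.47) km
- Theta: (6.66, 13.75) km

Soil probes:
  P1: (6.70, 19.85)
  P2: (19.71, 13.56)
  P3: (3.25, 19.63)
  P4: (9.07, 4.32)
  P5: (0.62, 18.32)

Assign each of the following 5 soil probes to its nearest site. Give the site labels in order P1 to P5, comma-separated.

P1 → Beta (d²=14.35)
P2 → Delta (d²=85.56)
P3 → Beta (d²=40.85)
P4 → Epsilon (d²=20.57)
P5 → Theta (d²=57.37)

Beta, Delta, Beta, Epsilon, Theta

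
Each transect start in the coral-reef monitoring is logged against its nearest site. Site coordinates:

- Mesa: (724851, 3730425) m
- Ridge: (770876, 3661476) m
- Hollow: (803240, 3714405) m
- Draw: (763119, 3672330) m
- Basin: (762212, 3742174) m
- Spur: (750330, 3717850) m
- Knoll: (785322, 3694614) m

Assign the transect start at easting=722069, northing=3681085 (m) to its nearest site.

Squared distances to each site:
Mesa: 2442175124.000; Ridge: 2766636130.000; Hollow: 7698953641.000; Draw: 1761752525.000; Basin: 5343326370.000; Spur: 2150349346.000; Knoll: 4183975850.000.
Minimum at Draw.

Draw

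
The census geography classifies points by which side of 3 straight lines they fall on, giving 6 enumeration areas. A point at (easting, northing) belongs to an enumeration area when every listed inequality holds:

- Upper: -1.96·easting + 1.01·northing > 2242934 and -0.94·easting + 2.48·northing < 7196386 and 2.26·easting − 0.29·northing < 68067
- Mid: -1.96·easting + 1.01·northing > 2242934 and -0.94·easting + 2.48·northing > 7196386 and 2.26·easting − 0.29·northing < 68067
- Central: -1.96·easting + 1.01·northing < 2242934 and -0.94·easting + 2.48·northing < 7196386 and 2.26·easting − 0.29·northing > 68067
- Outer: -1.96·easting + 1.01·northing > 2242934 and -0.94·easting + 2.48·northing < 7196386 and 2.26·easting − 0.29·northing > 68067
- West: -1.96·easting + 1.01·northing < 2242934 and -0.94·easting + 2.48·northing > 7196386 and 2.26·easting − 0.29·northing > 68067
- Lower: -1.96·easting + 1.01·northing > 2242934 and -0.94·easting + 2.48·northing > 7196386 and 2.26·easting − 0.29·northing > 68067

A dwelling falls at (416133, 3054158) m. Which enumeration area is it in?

Upper

-1.96·416133 + 1.01·3054158 = 2269078.900, which is > 2242934
-0.94·416133 + 2.48·3054158 = 7183146.820, which is < 7196386
2.26·416133 − 0.29·3054158 = 54754.760, which is < 68067
This sign pattern matches Upper.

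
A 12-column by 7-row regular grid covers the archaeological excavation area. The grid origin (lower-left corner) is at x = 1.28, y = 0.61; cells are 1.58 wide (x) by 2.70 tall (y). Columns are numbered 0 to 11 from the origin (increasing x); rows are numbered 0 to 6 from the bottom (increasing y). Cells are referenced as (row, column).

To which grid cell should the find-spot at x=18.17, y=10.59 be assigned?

Column index: ⌊(18.17 − 1.28) / 1.58⌋ = ⌊10.690⌋ = 10
Row offset from origin: ⌊(10.59 − 0.61) / 2.70⌋ = ⌊3.696⌋ = 3 → row 3

(3, 10)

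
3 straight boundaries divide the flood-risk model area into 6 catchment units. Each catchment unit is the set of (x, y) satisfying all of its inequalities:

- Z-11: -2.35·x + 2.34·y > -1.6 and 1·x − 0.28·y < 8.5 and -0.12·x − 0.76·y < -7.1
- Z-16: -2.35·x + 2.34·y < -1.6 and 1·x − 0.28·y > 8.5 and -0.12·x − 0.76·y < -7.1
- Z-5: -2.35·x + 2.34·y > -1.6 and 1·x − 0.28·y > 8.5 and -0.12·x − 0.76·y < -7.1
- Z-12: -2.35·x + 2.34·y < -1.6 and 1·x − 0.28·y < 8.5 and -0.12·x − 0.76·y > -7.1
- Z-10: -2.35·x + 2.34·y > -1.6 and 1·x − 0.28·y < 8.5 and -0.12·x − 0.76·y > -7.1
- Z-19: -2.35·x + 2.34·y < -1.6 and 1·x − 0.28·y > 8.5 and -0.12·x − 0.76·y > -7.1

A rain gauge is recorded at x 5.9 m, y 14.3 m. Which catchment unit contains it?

Z-11

-2.35·5.9 + 2.34·14.3 = 19.597, which is > -1.6
1·5.9 − 0.28·14.3 = 1.896, which is < 8.5
-0.12·5.9 − 0.76·14.3 = -11.576, which is < -7.1
This sign pattern matches Z-11.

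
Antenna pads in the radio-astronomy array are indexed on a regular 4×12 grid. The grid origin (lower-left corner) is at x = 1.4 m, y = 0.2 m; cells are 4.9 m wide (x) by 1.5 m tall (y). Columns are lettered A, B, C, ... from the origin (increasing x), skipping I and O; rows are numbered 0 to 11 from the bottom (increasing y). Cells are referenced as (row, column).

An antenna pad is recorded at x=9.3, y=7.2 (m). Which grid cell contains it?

Column index: ⌊(9.3 − 1.4) / 4.9⌋ = ⌊1.612⌋ = 1 → column B
Row offset from origin: ⌊(7.2 − 0.2) / 1.5⌋ = ⌊4.667⌋ = 4 → row 4

(4, B)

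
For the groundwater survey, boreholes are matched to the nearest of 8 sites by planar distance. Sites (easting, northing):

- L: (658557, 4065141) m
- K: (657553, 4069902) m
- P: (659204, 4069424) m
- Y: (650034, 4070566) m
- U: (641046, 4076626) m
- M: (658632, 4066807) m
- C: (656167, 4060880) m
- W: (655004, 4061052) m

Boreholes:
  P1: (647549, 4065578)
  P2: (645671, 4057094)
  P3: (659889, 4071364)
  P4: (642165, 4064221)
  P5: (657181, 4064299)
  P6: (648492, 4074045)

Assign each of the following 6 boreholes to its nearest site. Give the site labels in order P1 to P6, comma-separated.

Y, W, P, Y, L, Y

P1 → Y (d²=31055369.00)
P2 → W (d²=102770653.00)
P3 → P (d²=4232825.00)
P4 → Y (d²=102180186.00)
P5 → L (d²=2602340.00)
P6 → Y (d²=14481205.00)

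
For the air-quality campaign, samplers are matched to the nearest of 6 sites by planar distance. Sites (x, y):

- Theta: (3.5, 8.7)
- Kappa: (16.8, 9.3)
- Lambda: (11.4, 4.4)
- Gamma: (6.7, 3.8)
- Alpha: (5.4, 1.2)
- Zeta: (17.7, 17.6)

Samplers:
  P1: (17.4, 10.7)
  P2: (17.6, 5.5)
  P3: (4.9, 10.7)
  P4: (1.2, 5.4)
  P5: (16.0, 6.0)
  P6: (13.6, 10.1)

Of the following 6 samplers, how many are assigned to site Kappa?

4

P1 → Kappa
P2 → Kappa
P3 → Theta
P4 → Theta
P5 → Kappa
P6 → Kappa
4 of the 6 go to Kappa.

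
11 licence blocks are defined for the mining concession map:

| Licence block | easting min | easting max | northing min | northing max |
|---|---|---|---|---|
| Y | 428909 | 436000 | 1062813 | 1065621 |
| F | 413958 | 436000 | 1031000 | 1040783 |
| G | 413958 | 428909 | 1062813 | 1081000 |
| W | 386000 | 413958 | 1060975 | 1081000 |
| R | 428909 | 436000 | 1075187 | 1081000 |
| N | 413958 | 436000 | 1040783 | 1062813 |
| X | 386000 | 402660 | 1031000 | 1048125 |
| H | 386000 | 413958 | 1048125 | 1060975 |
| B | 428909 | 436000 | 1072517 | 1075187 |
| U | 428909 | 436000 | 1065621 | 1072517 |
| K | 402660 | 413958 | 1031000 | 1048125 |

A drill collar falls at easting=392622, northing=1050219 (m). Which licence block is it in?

The point has easting = 392622 and northing = 1050219.
Only H satisfies 386000 ≤ easting ≤ 413958 and 1048125 ≤ northing ≤ 1060975.

H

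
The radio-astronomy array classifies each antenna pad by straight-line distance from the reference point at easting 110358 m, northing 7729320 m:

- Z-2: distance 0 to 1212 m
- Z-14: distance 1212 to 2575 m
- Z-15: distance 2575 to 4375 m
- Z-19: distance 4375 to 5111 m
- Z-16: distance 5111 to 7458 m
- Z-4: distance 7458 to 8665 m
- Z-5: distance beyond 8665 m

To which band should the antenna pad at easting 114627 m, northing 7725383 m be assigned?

Z-16

Distance = √((114627−110358)² + (7725383−7729320)²) = √(18224361.000 + 15499969.000) = 5807.265 m.
5111 ≤ 5807.265 < 7458 → Z-16.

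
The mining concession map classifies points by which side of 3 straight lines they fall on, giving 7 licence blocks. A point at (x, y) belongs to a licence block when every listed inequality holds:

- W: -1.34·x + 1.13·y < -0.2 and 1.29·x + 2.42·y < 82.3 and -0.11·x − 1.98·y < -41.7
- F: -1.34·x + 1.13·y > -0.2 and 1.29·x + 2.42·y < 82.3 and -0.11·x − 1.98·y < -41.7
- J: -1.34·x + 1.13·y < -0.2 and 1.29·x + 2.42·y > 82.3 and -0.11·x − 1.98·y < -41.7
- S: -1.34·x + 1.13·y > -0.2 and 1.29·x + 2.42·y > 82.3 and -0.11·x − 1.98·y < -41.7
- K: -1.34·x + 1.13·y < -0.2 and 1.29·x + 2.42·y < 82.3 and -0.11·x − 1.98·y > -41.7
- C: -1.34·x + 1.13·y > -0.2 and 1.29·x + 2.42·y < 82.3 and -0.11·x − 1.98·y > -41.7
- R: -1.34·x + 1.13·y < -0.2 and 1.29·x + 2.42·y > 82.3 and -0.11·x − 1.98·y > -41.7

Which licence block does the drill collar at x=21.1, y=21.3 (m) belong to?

W

-1.34·21.1 + 1.13·21.3 = -4.205, which is < -0.2
1.29·21.1 + 2.42·21.3 = 78.765, which is < 82.3
-0.11·21.1 − 1.98·21.3 = -44.495, which is < -41.7
This sign pattern matches W.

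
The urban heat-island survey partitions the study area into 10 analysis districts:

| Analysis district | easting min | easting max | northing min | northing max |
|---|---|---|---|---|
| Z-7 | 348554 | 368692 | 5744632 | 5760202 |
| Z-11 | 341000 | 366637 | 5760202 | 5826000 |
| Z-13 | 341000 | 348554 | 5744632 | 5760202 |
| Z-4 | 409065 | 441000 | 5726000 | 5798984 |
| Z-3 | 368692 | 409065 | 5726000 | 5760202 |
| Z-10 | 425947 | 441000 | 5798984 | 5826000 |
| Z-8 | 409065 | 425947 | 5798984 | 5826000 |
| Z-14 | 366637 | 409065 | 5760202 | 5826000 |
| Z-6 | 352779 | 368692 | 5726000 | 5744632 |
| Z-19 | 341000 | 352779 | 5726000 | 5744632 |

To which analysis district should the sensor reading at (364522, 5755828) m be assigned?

The point has easting = 364522 and northing = 5755828.
Only Z-7 satisfies 348554 ≤ easting ≤ 368692 and 5744632 ≤ northing ≤ 5760202.

Z-7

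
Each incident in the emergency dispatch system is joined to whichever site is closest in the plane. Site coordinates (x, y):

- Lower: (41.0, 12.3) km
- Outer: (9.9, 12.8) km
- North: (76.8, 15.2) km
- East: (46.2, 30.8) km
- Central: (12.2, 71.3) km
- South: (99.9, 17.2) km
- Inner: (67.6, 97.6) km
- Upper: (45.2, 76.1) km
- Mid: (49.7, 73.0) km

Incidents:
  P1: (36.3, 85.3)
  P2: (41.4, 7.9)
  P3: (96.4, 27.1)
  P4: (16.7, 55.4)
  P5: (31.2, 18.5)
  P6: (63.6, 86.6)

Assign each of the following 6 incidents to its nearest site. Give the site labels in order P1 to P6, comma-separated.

P1 → Upper (d²=163.85)
P2 → Lower (d²=19.52)
P3 → South (d²=110.26)
P4 → Central (d²=273.06)
P5 → Lower (d²=134.48)
P6 → Inner (d²=137.00)

Upper, Lower, South, Central, Lower, Inner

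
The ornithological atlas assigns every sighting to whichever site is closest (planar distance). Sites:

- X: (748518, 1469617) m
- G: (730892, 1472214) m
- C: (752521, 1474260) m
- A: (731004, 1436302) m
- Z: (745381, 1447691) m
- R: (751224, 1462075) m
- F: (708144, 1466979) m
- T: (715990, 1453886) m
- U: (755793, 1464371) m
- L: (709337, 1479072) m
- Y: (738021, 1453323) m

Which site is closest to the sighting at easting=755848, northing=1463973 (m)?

U

Squared distances to each site:
X: 85583636.000; G: 690716017.000; C: 116891298.000; A: 1382908577.000; Z: 374661613.000; R: 24983780.000; F: 2284707652.000; T: 1690407733.000; U: 161429.000; L: 2391252922.000; Y: 431224429.000.
Minimum at U.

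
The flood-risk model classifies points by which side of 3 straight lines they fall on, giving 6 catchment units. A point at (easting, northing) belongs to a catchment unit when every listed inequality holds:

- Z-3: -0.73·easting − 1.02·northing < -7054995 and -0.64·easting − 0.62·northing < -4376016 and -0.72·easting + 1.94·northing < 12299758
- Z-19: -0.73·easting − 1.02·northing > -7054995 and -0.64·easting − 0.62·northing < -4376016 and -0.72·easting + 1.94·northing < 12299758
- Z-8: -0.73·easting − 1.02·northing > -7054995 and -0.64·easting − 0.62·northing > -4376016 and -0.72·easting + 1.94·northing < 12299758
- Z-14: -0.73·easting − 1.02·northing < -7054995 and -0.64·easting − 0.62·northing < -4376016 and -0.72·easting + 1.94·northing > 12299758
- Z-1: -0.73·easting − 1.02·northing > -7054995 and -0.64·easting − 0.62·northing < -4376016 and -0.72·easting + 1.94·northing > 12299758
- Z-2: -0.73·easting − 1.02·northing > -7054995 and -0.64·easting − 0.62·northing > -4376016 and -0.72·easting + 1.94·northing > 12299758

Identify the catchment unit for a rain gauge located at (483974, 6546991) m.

-0.73·483974 − 1.02·6546991 = -7031231.840, which is > -7054995
-0.64·483974 − 0.62·6546991 = -4368877.780, which is > -4376016
-0.72·483974 + 1.94·6546991 = 12352701.260, which is > 12299758
This sign pattern matches Z-2.

Z-2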